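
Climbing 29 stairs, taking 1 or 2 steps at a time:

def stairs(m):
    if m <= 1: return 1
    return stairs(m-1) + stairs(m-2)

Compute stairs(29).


Building up from base cases:
stairs(0) = 1
stairs(1) = 1
stairs(2) = stairs(1) + stairs(0) = 1 + 1 = 2
stairs(3) = stairs(2) + stairs(1) = 2 + 1 = 3
stairs(4) = stairs(3) + stairs(2) = 3 + 2 = 5
stairs(5) = stairs(4) + stairs(3) = 5 + 3 = 8
stairs(6) = stairs(5) + stairs(4) = 8 + 5 = 13
stairs(7) = stairs(6) + stairs(5) = 13 + 8 = 21
stairs(8) = stairs(7) + stairs(6) = 21 + 13 = 34
stairs(9) = stairs(8) + stairs(7) = 34 + 21 = 55
stairs(10) = stairs(9) + stairs(8) = 55 + 34 = 89
stairs(11) = stairs(10) + stairs(9) = 89 + 55 = 144
stairs(12) = stairs(11) + stairs(10) = 144 + 89 = 233
stairs(13) = stairs(12) + stairs(11) = 233 + 144 = 377
stairs(14) = stairs(13) + stairs(12) = 377 + 233 = 610
stairs(15) = stairs(14) + stairs(13) = 610 + 377 = 987
stairs(16) = stairs(15) + stairs(14) = 987 + 610 = 1597
stairs(17) = stairs(16) + stairs(15) = 1597 + 987 = 2584
stairs(18) = stairs(17) + stairs(16) = 2584 + 1597 = 4181
stairs(19) = stairs(18) + stairs(17) = 4181 + 2584 = 6765
stairs(20) = stairs(19) + stairs(18) = 6765 + 4181 = 10946
stairs(21) = stairs(20) + stairs(19) = 10946 + 6765 = 17711
stairs(22) = stairs(21) + stairs(20) = 17711 + 10946 = 28657
stairs(23) = stairs(22) + stairs(21) = 28657 + 17711 = 46368
stairs(24) = stairs(23) + stairs(22) = 46368 + 28657 = 75025
stairs(25) = stairs(24) + stairs(23) = 75025 + 46368 = 121393
stairs(26) = stairs(25) + stairs(24) = 121393 + 75025 = 196418
stairs(27) = stairs(26) + stairs(25) = 196418 + 121393 = 317811
stairs(28) = stairs(27) + stairs(26) = 317811 + 196418 = 514229
stairs(29) = stairs(28) + stairs(27) = 514229 + 317811 = 832040

832040


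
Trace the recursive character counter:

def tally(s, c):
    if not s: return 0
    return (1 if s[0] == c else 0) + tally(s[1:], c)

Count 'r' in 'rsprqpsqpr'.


s[0]='r' == 'r' -> 1
s[0]='s' != 'r' -> 0
s[0]='p' != 'r' -> 0
s[0]='r' == 'r' -> 1
s[0]='q' != 'r' -> 0
s[0]='p' != 'r' -> 0
s[0]='s' != 'r' -> 0
s[0]='q' != 'r' -> 0
s[0]='p' != 'r' -> 0
s[0]='r' == 'r' -> 1
Sum: 1 + 0 + 0 + 1 + 0 + 0 + 0 + 0 + 0 + 1 = 3

3


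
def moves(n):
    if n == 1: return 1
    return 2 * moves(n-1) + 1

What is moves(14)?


moves(14) = 2 * moves(13) + 1
moves(13) = 2 * moves(12) + 1
moves(12) = 2 * moves(11) + 1
moves(11) = 2 * moves(10) + 1
moves(10) = 2 * moves(9) + 1
moves(9) = 2 * moves(8) + 1
moves(8) = 2 * moves(7) + 1
moves(7) = 2 * moves(6) + 1
moves(6) = 2 * moves(5) + 1
moves(5) = 2 * moves(4) + 1
moves(4) = 2 * moves(3) + 1
moves(3) = 2 * moves(2) + 1
moves(2) = 2 * moves(1) + 1
moves(1) = 1  (base case)
moves(2) = 2 * 1 + 1 = 3
moves(3) = 2 * 3 + 1 = 7
moves(4) = 2 * 7 + 1 = 15
moves(5) = 2 * 15 + 1 = 31
moves(6) = 2 * 31 + 1 = 63
moves(7) = 2 * 63 + 1 = 127
moves(8) = 2 * 127 + 1 = 255
moves(9) = 2 * 255 + 1 = 511
moves(10) = 2 * 511 + 1 = 1023
moves(11) = 2 * 1023 + 1 = 2047
moves(12) = 2 * 2047 + 1 = 4095
moves(13) = 2 * 4095 + 1 = 8191
moves(14) = 2 * 8191 + 1 = 16383

16383


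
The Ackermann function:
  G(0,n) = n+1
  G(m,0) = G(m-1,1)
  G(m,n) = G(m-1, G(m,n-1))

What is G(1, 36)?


G(1, 36) = G(0, G(1, 35))
  G(1, 35) = G(0, G(1, 34))
    G(1, 34) = G(0, G(1, 33))
      G(1, 33) = G(0, G(1, 32))
        G(1, 32) = G(0, G(1, 31))
          G(1, 31) = G(0, G(1, 30))
          G(1, 30) = G(0, G(1, 29))
          G(1, 29) = G(0, G(1, 28))
          G(1, 28) = G(0, G(1, 27))
          G(1, 27) = G(0, G(1, 26))
          G(1, 26) = G(0, G(1, 25))
          G(1, 25) = G(0, G(1, 24))
          G(1, 24) = G(0, G(1, 23))
          G(1, 23) = G(0, G(1, 22))
          G(1, 22) = G(0, G(1, 21))
          G(1, 21) = G(0, G(1, 20))
          G(1, 20) = G(0, G(1, 19))
          G(1, 19) = G(0, G(1, 18))
          G(1, 18) = G(0, G(1, 17))
          G(1, 17) = G(0, G(1, 16))
          G(1, 16) = G(0, G(1, 15))
          G(1, 15) = G(0, G(1, 14))
          G(1, 14) = G(0, G(1, 13))
          G(1, 13) = G(0, G(1, 12))
          G(1, 12) = G(0, G(1, 11))
... (trace truncated)
Result: G(1, 36) = 38

38


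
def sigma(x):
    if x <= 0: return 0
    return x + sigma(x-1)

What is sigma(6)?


sigma(6)
= 6 + 5 + 4 + 3 + 2 + 1 + sigma(0)
= 6 + 5 + 4 + 3 + 2 + 1 + 0
= 21

21


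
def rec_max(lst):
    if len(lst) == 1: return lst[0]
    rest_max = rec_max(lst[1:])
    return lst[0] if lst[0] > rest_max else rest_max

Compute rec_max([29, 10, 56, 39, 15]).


rec_max([29, 10, 56, 39, 15]): compare 29 with rec_max([10, 56, 39, 15])
rec_max([10, 56, 39, 15]): compare 10 with rec_max([56, 39, 15])
rec_max([56, 39, 15]): compare 56 with rec_max([39, 15])
rec_max([39, 15]): compare 39 with rec_max([15])
rec_max([15]) = 15  (base case)
Compare 39 with 15 -> 39
Compare 56 with 39 -> 56
Compare 10 with 56 -> 56
Compare 29 with 56 -> 56

56


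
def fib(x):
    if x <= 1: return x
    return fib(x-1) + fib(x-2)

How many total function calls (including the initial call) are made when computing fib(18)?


Let C(n) = total calls for fib(n)
C(0) = 1, C(1) = 1
C(2) = 1 + C(1) + C(0) = 1 + 1 + 1 = 3
C(3) = 1 + C(2) + C(1) = 1 + 3 + 1 = 5
C(4) = 1 + C(3) + C(2) = 1 + 5 + 3 = 9
C(5) = 1 + C(4) + C(3) = 1 + 9 + 5 = 15
C(6) = 1 + C(5) + C(4) = 1 + 15 + 9 = 25
C(7) = 1 + C(6) + C(5) = 1 + 25 + 15 = 41
C(8) = 1 + C(7) + C(6) = 1 + 41 + 25 = 67
C(9) = 1 + C(8) + C(7) = 1 + 67 + 41 = 109
C(10) = 1 + C(9) + C(8) = 1 + 109 + 67 = 177
C(11) = 1 + C(10) + C(9) = 1 + 177 + 109 = 287
C(12) = 1 + C(11) + C(10) = 1 + 287 + 177 = 465
C(13) = 1 + C(12) + C(11) = 1 + 465 + 287 = 753
C(14) = 1 + C(13) + C(12) = 1 + 753 + 465 = 1219
C(15) = 1 + C(14) + C(13) = 1 + 1219 + 753 = 1973
C(16) = 1 + C(15) + C(14) = 1 + 1973 + 1219 = 3193
C(17) = 1 + C(16) + C(15) = 1 + 3193 + 1973 = 5167
C(18) = 1 + C(17) + C(16) = 1 + 5167 + 3193 = 8361

8361


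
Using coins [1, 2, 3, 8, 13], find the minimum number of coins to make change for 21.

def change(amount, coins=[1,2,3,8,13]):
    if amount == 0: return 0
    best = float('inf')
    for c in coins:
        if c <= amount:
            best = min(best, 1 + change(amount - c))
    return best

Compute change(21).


Building up with DP:
change(0) = 0
change(1) = min(1+change(0)=1+0=1) = 1
change(2) = min(1+change(1)=1+1=2, 1+change(0)=1+0=1) = 1
change(3) = min(1+change(2)=1+1=2, 1+change(1)=1+1=2, 1+change(0)=1+0=1) = 1
change(4) = min(1+change(3)=1+1=2, 1+change(2)=1+1=2, 1+change(1)=1+1=2) = 2
change(5) = min(1+change(4)=1+2=3, 1+change(3)=1+1=2, 1+change(2)=1+1=2) = 2
change(6) = min(1+change(5)=1+2=3, 1+change(4)=1+2=3, 1+change(3)=1+1=2) = 2
change(7) = min(1+change(6)=1+2=3, 1+change(5)=1+2=3, 1+change(4)=1+2=3) = 3
change(8) = min(1+change(7)=1+3=4, 1+change(6)=1+2=3, 1+change(5)=1+2=3, 1+change(0)=1+0=1) = 1
change(9) = min(1+change(8)=1+1=2, 1+change(7)=1+3=4, 1+change(6)=1+2=3, 1+change(1)=1+1=2) = 2
change(10) = min(1+change(9)=1+2=3, 1+change(8)=1+1=2, 1+change(7)=1+3=4, 1+change(2)=1+1=2) = 2
change(11) = min(1+change(10)=1+2=3, 1+change(9)=1+2=3, 1+change(8)=1+1=2, 1+change(3)=1+1=2) = 2
change(12) = min(1+change(11)=1+2=3, 1+change(10)=1+2=3, 1+change(9)=1+2=3, 1+change(4)=1+2=3) = 3
change(13) = min(1+change(12)=1+3=4, 1+change(11)=1+2=3, 1+change(10)=1+2=3, 1+change(5)=1+2=3, 1+change(0)=1+0=1) = 1
change(14) = min(1+change(13)=1+1=2, 1+change(12)=1+3=4, 1+change(11)=1+2=3, 1+change(6)=1+2=3, 1+change(1)=1+1=2) = 2
change(15) = min(1+change(14)=1+2=3, 1+change(13)=1+1=2, 1+change(12)=1+3=4, 1+change(7)=1+3=4, 1+change(2)=1+1=2) = 2
change(16) = min(1+change(15)=1+2=3, 1+change(14)=1+2=3, 1+change(13)=1+1=2, 1+change(8)=1+1=2, 1+change(3)=1+1=2) = 2
change(17) = min(1+change(16)=1+2=3, 1+change(15)=1+2=3, 1+change(14)=1+2=3, 1+change(9)=1+2=3, 1+change(4)=1+2=3) = 3
change(18) = min(1+change(17)=1+3=4, 1+change(16)=1+2=3, 1+change(15)=1+2=3, 1+change(10)=1+2=3, 1+change(5)=1+2=3) = 3
change(19) = min(1+change(18)=1+3=4, 1+change(17)=1+3=4, 1+change(16)=1+2=3, 1+change(11)=1+2=3, 1+change(6)=1+2=3) = 3
change(20) = min(1+change(19)=1+3=4, 1+change(18)=1+3=4, 1+change(17)=1+3=4, 1+change(12)=1+3=4, 1+change(7)=1+3=4) = 4
change(21) = min(1+change(20)=1+4=5, 1+change(19)=1+3=4, 1+change(18)=1+3=4, 1+change(13)=1+1=2, 1+change(8)=1+1=2) = 2

2


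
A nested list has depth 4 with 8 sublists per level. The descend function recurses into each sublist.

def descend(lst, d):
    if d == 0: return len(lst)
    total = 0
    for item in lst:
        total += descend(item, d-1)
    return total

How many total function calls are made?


At depth 0 (root): 1 call
At depth 1: each of 1 parents calls descend on 8 children = 8 calls
At depth 2: each of 8 parents calls descend on 8 children = 64 calls
At depth 3: each of 64 parents calls descend on 8 children = 512 calls
At depth 4: each of 512 parents calls descend on 8 children = 4096 calls
Total: 1 + 8 + 64 + 512 + 4096 = 4681

4681


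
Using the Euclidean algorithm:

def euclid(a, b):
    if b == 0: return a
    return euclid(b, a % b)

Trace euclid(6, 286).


euclid(6, 286) = euclid(286, 6)
euclid(286, 6) = euclid(6, 4)
euclid(6, 4) = euclid(4, 2)
euclid(4, 2) = euclid(2, 0)
euclid(2, 0) = 2  (base case)

2


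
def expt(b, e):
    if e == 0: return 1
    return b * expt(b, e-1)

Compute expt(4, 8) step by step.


expt(4, 8)
= 4 * expt(4, 7)
= 4 * 4 * expt(4, 6)
= 4 * 4 * 4 * expt(4, 5)
= 4 * 4 * 4 * 4 * expt(4, 4)
= 4 * 4 * 4 * 4 * 4 * expt(4, 3)
= 4 * 4 * 4 * 4 * 4 * 4 * expt(4, 2)
= 4 * 4 * 4 * 4 * 4 * 4 * 4 * expt(4, 1)
= 4 * 4 * 4 * 4 * 4 * 4 * 4 * 4 * expt(4, 0)
= 4 * 4 * 4 * 4 * 4 * 4 * 4 * 4 * 1
= 65536

65536


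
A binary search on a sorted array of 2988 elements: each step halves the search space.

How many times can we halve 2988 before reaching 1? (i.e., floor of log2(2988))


2988 / 2 = 1494
1494 / 2 = 747
747 / 2 = 373
373 / 2 = 186
186 / 2 = 93
93 / 2 = 46
46 / 2 = 23
23 / 2 = 11
11 / 2 = 5
5 / 2 = 2
2 / 2 = 1
Reached 1 after 11 halvings

11


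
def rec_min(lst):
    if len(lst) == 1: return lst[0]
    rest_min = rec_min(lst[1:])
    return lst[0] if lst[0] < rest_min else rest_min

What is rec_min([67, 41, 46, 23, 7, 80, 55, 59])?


rec_min([67, 41, 46, 23, 7, 80, 55, 59]): compare 67 with rec_min([41, 46, 23, 7, 80, 55, 59])
rec_min([41, 46, 23, 7, 80, 55, 59]): compare 41 with rec_min([46, 23, 7, 80, 55, 59])
rec_min([46, 23, 7, 80, 55, 59]): compare 46 with rec_min([23, 7, 80, 55, 59])
rec_min([23, 7, 80, 55, 59]): compare 23 with rec_min([7, 80, 55, 59])
rec_min([7, 80, 55, 59]): compare 7 with rec_min([80, 55, 59])
rec_min([80, 55, 59]): compare 80 with rec_min([55, 59])
rec_min([55, 59]): compare 55 with rec_min([59])
rec_min([59]) = 59  (base case)
Compare 55 with 59 -> 55
Compare 80 with 55 -> 55
Compare 7 with 55 -> 7
Compare 23 with 7 -> 7
Compare 46 with 7 -> 7
Compare 41 with 7 -> 7
Compare 67 with 7 -> 7

7


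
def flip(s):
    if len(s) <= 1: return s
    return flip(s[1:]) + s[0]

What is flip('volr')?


flip('volr') = flip('olr') + 'v'
flip('olr') = flip('lr') + 'o'
flip('lr') = flip('r') + 'l'
flip('r') = 'r'  (base case)
Concatenating: 'r' + 'l' + 'o' + 'v' = 'rlov'

rlov


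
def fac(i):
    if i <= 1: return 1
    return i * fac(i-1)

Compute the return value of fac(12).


fac(12)
= 12 * fac(11)
= 12 * 11 * fac(10)
= 12 * 11 * 10 * fac(9)
= 12 * 11 * 10 * 9 * fac(8)
= 12 * 11 * 10 * 9 * 8 * fac(7)
= 12 * 11 * 10 * 9 * 8 * 7 * fac(6)
= 12 * 11 * 10 * 9 * 8 * 7 * 6 * fac(5)
= 12 * 11 * 10 * 9 * 8 * 7 * 6 * 5 * fac(4)
= 12 * 11 * 10 * 9 * 8 * 7 * 6 * 5 * 4 * fac(3)
= 12 * 11 * 10 * 9 * 8 * 7 * 6 * 5 * 4 * 3 * fac(2)
= 12 * 11 * 10 * 9 * 8 * 7 * 6 * 5 * 4 * 3 * 2 * fac(1)
= 12 * 11 * 10 * 9 * 8 * 7 * 6 * 5 * 4 * 3 * 2 * 1
= 479001600

479001600


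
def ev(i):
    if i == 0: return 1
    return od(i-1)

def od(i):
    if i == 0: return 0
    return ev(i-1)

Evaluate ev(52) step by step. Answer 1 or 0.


ev(52) = od(51)
od(51) = ev(50)
ev(50) = od(49)
od(49) = ev(48)
ev(48) = od(47)
od(47) = ev(46)
ev(46) = od(45)
od(45) = ev(44)
ev(44) = od(43)
od(43) = ev(42)
ev(42) = od(41)
od(41) = ev(40)
ev(40) = od(39)
od(39) = ev(38)
ev(38) = od(37)
od(37) = ev(36)
ev(36) = od(35)
od(35) = ev(34)
ev(34) = od(33)
od(33) = ev(32)
ev(32) = od(31)
od(31) = ev(30)
ev(30) = od(29)
od(29) = ev(28)
ev(28) = od(27)
od(27) = ev(26)
ev(26) = od(25)
od(25) = ev(24)
ev(24) = od(23)
od(23) = ev(22)
ev(22) = od(21)
od(21) = ev(20)
ev(20) = od(19)
od(19) = ev(18)
ev(18) = od(17)
od(17) = ev(16)
ev(16) = od(15)
od(15) = ev(14)
ev(14) = od(13)
od(13) = ev(12)
ev(12) = od(11)
od(11) = ev(10)
ev(10) = od(9)
od(9) = ev(8)
ev(8) = od(7)
od(7) = ev(6)
ev(6) = od(5)
od(5) = ev(4)
ev(4) = od(3)
od(3) = ev(2)
ev(2) = od(1)
od(1) = ev(0)
ev(0) = 1  (base case)
Result: 1

1


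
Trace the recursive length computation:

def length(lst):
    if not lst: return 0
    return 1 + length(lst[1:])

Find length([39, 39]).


length([39, 39]) = 1 + length([39])
length([39]) = 1 + length([])
length([]) = 0  (base case)
Unwinding: 1 + 1 + 0 = 2

2


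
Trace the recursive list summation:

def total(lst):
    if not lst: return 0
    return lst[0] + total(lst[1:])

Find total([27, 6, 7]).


total([27, 6, 7]) = 27 + total([6, 7])
total([6, 7]) = 6 + total([7])
total([7]) = 7 + total([])
total([]) = 0  (base case)
Total: 27 + 6 + 7 + 0 = 40

40


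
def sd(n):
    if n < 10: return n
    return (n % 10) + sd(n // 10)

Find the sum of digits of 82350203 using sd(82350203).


sd(82350203) = 3 + sd(8235020)
sd(8235020) = 0 + sd(823502)
sd(823502) = 2 + sd(82350)
sd(82350) = 0 + sd(8235)
sd(8235) = 5 + sd(823)
sd(823) = 3 + sd(82)
sd(82) = 2 + sd(8)
sd(8) = 8  (base case)
Total: 3 + 0 + 2 + 0 + 5 + 3 + 2 + 8 = 23

23


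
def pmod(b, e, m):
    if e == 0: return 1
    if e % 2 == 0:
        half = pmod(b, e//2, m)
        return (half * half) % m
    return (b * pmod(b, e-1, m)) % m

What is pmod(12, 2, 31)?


pmod(12, 2, 31): e is even, compute pmod(12, 1, 31)
  pmod(12, 1, 31): e is odd, compute pmod(12, 0, 31)
    pmod(12, 0, 31) = 1
  (12 * 1) % 31 = 12
half=12, (12*12) % 31 = 20

20


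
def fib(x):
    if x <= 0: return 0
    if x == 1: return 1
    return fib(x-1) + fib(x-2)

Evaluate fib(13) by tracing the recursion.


Computing fib(13) bottom-up:
fib(0) = 0
fib(1) = 1
fib(2) = fib(1) + fib(0) = 1 + 0 = 1
fib(3) = fib(2) + fib(1) = 1 + 1 = 2
fib(4) = fib(3) + fib(2) = 2 + 1 = 3
fib(5) = fib(4) + fib(3) = 3 + 2 = 5
fib(6) = fib(5) + fib(4) = 5 + 3 = 8
fib(7) = fib(6) + fib(5) = 8 + 5 = 13
fib(8) = fib(7) + fib(6) = 13 + 8 = 21
fib(9) = fib(8) + fib(7) = 21 + 13 = 34
fib(10) = fib(9) + fib(8) = 34 + 21 = 55
fib(11) = fib(10) + fib(9) = 55 + 34 = 89
fib(12) = fib(11) + fib(10) = 89 + 55 = 144
fib(13) = fib(12) + fib(11) = 144 + 89 = 233

233


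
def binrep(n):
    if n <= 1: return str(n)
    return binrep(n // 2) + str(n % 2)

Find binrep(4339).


binrep(4339) = binrep(2169) + '1'
binrep(2169) = binrep(1084) + '1'
binrep(1084) = binrep(542) + '0'
binrep(542) = binrep(271) + '0'
binrep(271) = binrep(135) + '1'
binrep(135) = binrep(67) + '1'
binrep(67) = binrep(33) + '1'
binrep(33) = binrep(16) + '1'
binrep(16) = binrep(8) + '0'
binrep(8) = binrep(4) + '0'
binrep(4) = binrep(2) + '0'
binrep(2) = binrep(1) + '0'
binrep(1) = '1'  (base case)
Concatenating: '1' + '0' + '0' + '0' + '0' + '1' + '1' + '1' + '1' + '0' + '0' + '1' + '1' = '1000011110011'

1000011110011


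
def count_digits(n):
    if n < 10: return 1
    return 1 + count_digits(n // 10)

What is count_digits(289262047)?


count_digits(289262047) = 1 + count_digits(28926204)
count_digits(28926204) = 1 + count_digits(2892620)
count_digits(2892620) = 1 + count_digits(289262)
count_digits(289262) = 1 + count_digits(28926)
count_digits(28926) = 1 + count_digits(2892)
count_digits(2892) = 1 + count_digits(289)
count_digits(289) = 1 + count_digits(28)
count_digits(28) = 1 + count_digits(2)
count_digits(2) = 1  (base case: 2 < 10)
Unwinding: 1 + 1 + 1 + 1 + 1 + 1 + 1 + 1 + 1 = 9

9


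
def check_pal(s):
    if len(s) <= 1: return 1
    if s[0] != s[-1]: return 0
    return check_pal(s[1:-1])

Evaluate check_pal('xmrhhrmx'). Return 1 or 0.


check_pal('xmrhhrmx'): s[0]='x' == s[-1]='x' -> check check_pal('mrhhrm')
check_pal('mrhhrm'): s[0]='m' == s[-1]='m' -> check check_pal('rhhr')
check_pal('rhhr'): s[0]='r' == s[-1]='r' -> check check_pal('hh')
check_pal('hh'): s[0]='h' == s[-1]='h' -> check check_pal('')
check_pal(''): len <= 1 -> return 1  (base case)
Result: 1 (palindrome)

1


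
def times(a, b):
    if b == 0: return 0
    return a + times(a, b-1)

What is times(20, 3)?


times(20, 3) = 20 + times(20, 2)
times(20, 2) = 20 + times(20, 1)
times(20, 1) = 20 + times(20, 0)
times(20, 0) = 0  (base case)
Total: 20 + 20 + 20 + 0 = 60

60


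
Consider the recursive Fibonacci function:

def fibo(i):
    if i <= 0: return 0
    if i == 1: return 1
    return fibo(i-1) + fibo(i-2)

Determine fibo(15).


Computing fibo(15) bottom-up:
fibo(0) = 0
fibo(1) = 1
fibo(2) = fibo(1) + fibo(0) = 1 + 0 = 1
fibo(3) = fibo(2) + fibo(1) = 1 + 1 = 2
fibo(4) = fibo(3) + fibo(2) = 2 + 1 = 3
fibo(5) = fibo(4) + fibo(3) = 3 + 2 = 5
fibo(6) = fibo(5) + fibo(4) = 5 + 3 = 8
fibo(7) = fibo(6) + fibo(5) = 8 + 5 = 13
fibo(8) = fibo(7) + fibo(6) = 13 + 8 = 21
fibo(9) = fibo(8) + fibo(7) = 21 + 13 = 34
fibo(10) = fibo(9) + fibo(8) = 34 + 21 = 55
fibo(11) = fibo(10) + fibo(9) = 55 + 34 = 89
fibo(12) = fibo(11) + fibo(10) = 89 + 55 = 144
fibo(13) = fibo(12) + fibo(11) = 144 + 89 = 233
fibo(14) = fibo(13) + fibo(12) = 233 + 144 = 377
fibo(15) = fibo(14) + fibo(13) = 377 + 233 = 610

610


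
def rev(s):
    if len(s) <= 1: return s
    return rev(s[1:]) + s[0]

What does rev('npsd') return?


rev('npsd') = rev('psd') + 'n'
rev('psd') = rev('sd') + 'p'
rev('sd') = rev('d') + 's'
rev('d') = 'd'  (base case)
Concatenating: 'd' + 's' + 'p' + 'n' = 'dspn'

dspn


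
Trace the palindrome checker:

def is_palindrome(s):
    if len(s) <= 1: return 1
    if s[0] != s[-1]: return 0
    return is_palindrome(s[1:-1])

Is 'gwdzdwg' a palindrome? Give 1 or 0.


is_palindrome('gwdzdwg'): s[0]='g' == s[-1]='g' -> check is_palindrome('wdzdw')
is_palindrome('wdzdw'): s[0]='w' == s[-1]='w' -> check is_palindrome('dzd')
is_palindrome('dzd'): s[0]='d' == s[-1]='d' -> check is_palindrome('z')
is_palindrome('z'): len <= 1 -> return 1  (base case)
Result: 1 (palindrome)

1


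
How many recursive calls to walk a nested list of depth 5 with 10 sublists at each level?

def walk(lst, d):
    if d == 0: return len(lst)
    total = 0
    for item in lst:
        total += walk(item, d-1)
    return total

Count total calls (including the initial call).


At depth 0 (root): 1 call
At depth 1: each of 1 parents calls walk on 10 children = 10 calls
At depth 2: each of 10 parents calls walk on 10 children = 100 calls
At depth 3: each of 100 parents calls walk on 10 children = 1000 calls
At depth 4: each of 1000 parents calls walk on 10 children = 10000 calls
At depth 5: each of 10000 parents calls walk on 10 children = 100000 calls
Total: 1 + 10 + 100 + 1000 + 10000 + 100000 = 111111

111111


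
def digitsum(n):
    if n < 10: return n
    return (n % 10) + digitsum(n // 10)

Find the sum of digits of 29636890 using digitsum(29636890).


digitsum(29636890) = 0 + digitsum(2963689)
digitsum(2963689) = 9 + digitsum(296368)
digitsum(296368) = 8 + digitsum(29636)
digitsum(29636) = 6 + digitsum(2963)
digitsum(2963) = 3 + digitsum(296)
digitsum(296) = 6 + digitsum(29)
digitsum(29) = 9 + digitsum(2)
digitsum(2) = 2  (base case)
Total: 0 + 9 + 8 + 6 + 3 + 6 + 9 + 2 = 43

43


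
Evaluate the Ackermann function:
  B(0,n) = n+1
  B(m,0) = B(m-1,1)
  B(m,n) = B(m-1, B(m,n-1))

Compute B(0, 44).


B(0, 44) = 45
Result: B(0, 44) = 45

45


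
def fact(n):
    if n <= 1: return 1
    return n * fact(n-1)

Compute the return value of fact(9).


fact(9)
= 9 * fact(8)
= 9 * 8 * fact(7)
= 9 * 8 * 7 * fact(6)
= 9 * 8 * 7 * 6 * fact(5)
= 9 * 8 * 7 * 6 * 5 * fact(4)
= 9 * 8 * 7 * 6 * 5 * 4 * fact(3)
= 9 * 8 * 7 * 6 * 5 * 4 * 3 * fact(2)
= 9 * 8 * 7 * 6 * 5 * 4 * 3 * 2 * fact(1)
= 9 * 8 * 7 * 6 * 5 * 4 * 3 * 2 * 1
= 362880

362880


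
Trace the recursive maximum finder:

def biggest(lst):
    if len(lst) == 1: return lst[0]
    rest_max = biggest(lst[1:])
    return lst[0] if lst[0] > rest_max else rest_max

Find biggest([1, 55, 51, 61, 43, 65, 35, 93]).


biggest([1, 55, 51, 61, 43, 65, 35, 93]): compare 1 with biggest([55, 51, 61, 43, 65, 35, 93])
biggest([55, 51, 61, 43, 65, 35, 93]): compare 55 with biggest([51, 61, 43, 65, 35, 93])
biggest([51, 61, 43, 65, 35, 93]): compare 51 with biggest([61, 43, 65, 35, 93])
biggest([61, 43, 65, 35, 93]): compare 61 with biggest([43, 65, 35, 93])
biggest([43, 65, 35, 93]): compare 43 with biggest([65, 35, 93])
biggest([65, 35, 93]): compare 65 with biggest([35, 93])
biggest([35, 93]): compare 35 with biggest([93])
biggest([93]) = 93  (base case)
Compare 35 with 93 -> 93
Compare 65 with 93 -> 93
Compare 43 with 93 -> 93
Compare 61 with 93 -> 93
Compare 51 with 93 -> 93
Compare 55 with 93 -> 93
Compare 1 with 93 -> 93

93


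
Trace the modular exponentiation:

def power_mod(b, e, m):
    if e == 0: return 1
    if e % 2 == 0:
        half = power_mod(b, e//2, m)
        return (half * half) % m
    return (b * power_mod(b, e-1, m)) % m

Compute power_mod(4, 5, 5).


power_mod(4, 5, 5): e is odd, compute power_mod(4, 4, 5)
  power_mod(4, 4, 5): e is even, compute power_mod(4, 2, 5)
    power_mod(4, 2, 5): e is even, compute power_mod(4, 1, 5)
      power_mod(4, 1, 5): e is odd, compute power_mod(4, 0, 5)
        power_mod(4, 0, 5) = 1
      (4 * 1) % 5 = 4
    half=4, (4*4) % 5 = 1
  half=1, (1*1) % 5 = 1
(4 * 1) % 5 = 4

4


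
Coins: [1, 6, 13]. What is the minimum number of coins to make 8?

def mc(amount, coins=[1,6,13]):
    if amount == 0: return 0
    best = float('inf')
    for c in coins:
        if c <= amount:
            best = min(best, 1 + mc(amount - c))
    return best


Building up with DP:
mc(0) = 0
mc(1) = min(1+mc(0)=1+0=1) = 1
mc(2) = min(1+mc(1)=1+1=2) = 2
mc(3) = min(1+mc(2)=1+2=3) = 3
mc(4) = min(1+mc(3)=1+3=4) = 4
mc(5) = min(1+mc(4)=1+4=5) = 5
mc(6) = min(1+mc(5)=1+5=6, 1+mc(0)=1+0=1) = 1
mc(7) = min(1+mc(6)=1+1=2, 1+mc(1)=1+1=2) = 2
mc(8) = min(1+mc(7)=1+2=3, 1+mc(2)=1+2=3) = 3

3


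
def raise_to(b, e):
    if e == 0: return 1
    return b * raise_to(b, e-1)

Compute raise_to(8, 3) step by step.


raise_to(8, 3)
= 8 * raise_to(8, 2)
= 8 * 8 * raise_to(8, 1)
= 8 * 8 * 8 * raise_to(8, 0)
= 8 * 8 * 8 * 1
= 512

512


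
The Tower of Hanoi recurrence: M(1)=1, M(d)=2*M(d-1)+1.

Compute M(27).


M(27) = 2 * M(26) + 1
M(26) = 2 * M(25) + 1
M(25) = 2 * M(24) + 1
M(24) = 2 * M(23) + 1
M(23) = 2 * M(22) + 1
M(22) = 2 * M(21) + 1
M(21) = 2 * M(20) + 1
M(20) = 2 * M(19) + 1
M(19) = 2 * M(18) + 1
M(18) = 2 * M(17) + 1
M(17) = 2 * M(16) + 1
M(16) = 2 * M(15) + 1
M(15) = 2 * M(14) + 1
M(14) = 2 * M(13) + 1
M(13) = 2 * M(12) + 1
M(12) = 2 * M(11) + 1
M(11) = 2 * M(10) + 1
M(10) = 2 * M(9) + 1
M(9) = 2 * M(8) + 1
M(8) = 2 * M(7) + 1
M(7) = 2 * M(6) + 1
M(6) = 2 * M(5) + 1
M(5) = 2 * M(4) + 1
M(4) = 2 * M(3) + 1
M(3) = 2 * M(2) + 1
M(2) = 2 * M(1) + 1
M(1) = 1  (base case)
M(2) = 2 * 1 + 1 = 3
M(3) = 2 * 3 + 1 = 7
M(4) = 2 * 7 + 1 = 15
M(5) = 2 * 15 + 1 = 31
M(6) = 2 * 31 + 1 = 63
M(7) = 2 * 63 + 1 = 127
M(8) = 2 * 127 + 1 = 255
M(9) = 2 * 255 + 1 = 511
M(10) = 2 * 511 + 1 = 1023
M(11) = 2 * 1023 + 1 = 2047
M(12) = 2 * 2047 + 1 = 4095
M(13) = 2 * 4095 + 1 = 8191
M(14) = 2 * 8191 + 1 = 16383
M(15) = 2 * 16383 + 1 = 32767
M(16) = 2 * 32767 + 1 = 65535
M(17) = 2 * 65535 + 1 = 131071
M(18) = 2 * 131071 + 1 = 262143
M(19) = 2 * 262143 + 1 = 524287
M(20) = 2 * 524287 + 1 = 1048575
M(21) = 2 * 1048575 + 1 = 2097151
M(22) = 2 * 2097151 + 1 = 4194303
M(23) = 2 * 4194303 + 1 = 8388607
M(24) = 2 * 8388607 + 1 = 16777215
M(25) = 2 * 16777215 + 1 = 33554431
M(26) = 2 * 33554431 + 1 = 67108863
M(27) = 2 * 67108863 + 1 = 134217727

134217727


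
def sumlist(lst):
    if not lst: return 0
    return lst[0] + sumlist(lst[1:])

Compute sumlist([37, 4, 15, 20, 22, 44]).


sumlist([37, 4, 15, 20, 22, 44]) = 37 + sumlist([4, 15, 20, 22, 44])
sumlist([4, 15, 20, 22, 44]) = 4 + sumlist([15, 20, 22, 44])
sumlist([15, 20, 22, 44]) = 15 + sumlist([20, 22, 44])
sumlist([20, 22, 44]) = 20 + sumlist([22, 44])
sumlist([22, 44]) = 22 + sumlist([44])
sumlist([44]) = 44 + sumlist([])
sumlist([]) = 0  (base case)
Total: 37 + 4 + 15 + 20 + 22 + 44 + 0 = 142

142


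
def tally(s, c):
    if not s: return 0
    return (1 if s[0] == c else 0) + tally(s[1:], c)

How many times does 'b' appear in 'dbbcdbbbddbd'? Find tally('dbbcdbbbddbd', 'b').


s[0]='d' != 'b' -> 0
s[0]='b' == 'b' -> 1
s[0]='b' == 'b' -> 1
s[0]='c' != 'b' -> 0
s[0]='d' != 'b' -> 0
s[0]='b' == 'b' -> 1
s[0]='b' == 'b' -> 1
s[0]='b' == 'b' -> 1
s[0]='d' != 'b' -> 0
s[0]='d' != 'b' -> 0
s[0]='b' == 'b' -> 1
s[0]='d' != 'b' -> 0
Sum: 0 + 1 + 1 + 0 + 0 + 1 + 1 + 1 + 0 + 0 + 1 + 0 = 6

6


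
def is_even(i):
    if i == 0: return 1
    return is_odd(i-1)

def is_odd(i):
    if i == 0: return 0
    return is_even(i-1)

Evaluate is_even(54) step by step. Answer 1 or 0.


is_even(54) = is_odd(53)
is_odd(53) = is_even(52)
is_even(52) = is_odd(51)
is_odd(51) = is_even(50)
is_even(50) = is_odd(49)
is_odd(49) = is_even(48)
is_even(48) = is_odd(47)
is_odd(47) = is_even(46)
is_even(46) = is_odd(45)
is_odd(45) = is_even(44)
is_even(44) = is_odd(43)
is_odd(43) = is_even(42)
is_even(42) = is_odd(41)
is_odd(41) = is_even(40)
is_even(40) = is_odd(39)
is_odd(39) = is_even(38)
is_even(38) = is_odd(37)
is_odd(37) = is_even(36)
is_even(36) = is_odd(35)
is_odd(35) = is_even(34)
is_even(34) = is_odd(33)
is_odd(33) = is_even(32)
is_even(32) = is_odd(31)
is_odd(31) = is_even(30)
is_even(30) = is_odd(29)
is_odd(29) = is_even(28)
is_even(28) = is_odd(27)
is_odd(27) = is_even(26)
is_even(26) = is_odd(25)
is_odd(25) = is_even(24)
is_even(24) = is_odd(23)
is_odd(23) = is_even(22)
is_even(22) = is_odd(21)
is_odd(21) = is_even(20)
is_even(20) = is_odd(19)
is_odd(19) = is_even(18)
is_even(18) = is_odd(17)
is_odd(17) = is_even(16)
is_even(16) = is_odd(15)
is_odd(15) = is_even(14)
is_even(14) = is_odd(13)
is_odd(13) = is_even(12)
is_even(12) = is_odd(11)
is_odd(11) = is_even(10)
is_even(10) = is_odd(9)
is_odd(9) = is_even(8)
is_even(8) = is_odd(7)
is_odd(7) = is_even(6)
is_even(6) = is_odd(5)
is_odd(5) = is_even(4)
is_even(4) = is_odd(3)
is_odd(3) = is_even(2)
is_even(2) = is_odd(1)
is_odd(1) = is_even(0)
is_even(0) = 1  (base case)
Result: 1

1


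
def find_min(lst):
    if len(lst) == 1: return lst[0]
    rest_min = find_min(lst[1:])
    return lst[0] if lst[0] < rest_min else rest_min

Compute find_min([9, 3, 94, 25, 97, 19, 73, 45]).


find_min([9, 3, 94, 25, 97, 19, 73, 45]): compare 9 with find_min([3, 94, 25, 97, 19, 73, 45])
find_min([3, 94, 25, 97, 19, 73, 45]): compare 3 with find_min([94, 25, 97, 19, 73, 45])
find_min([94, 25, 97, 19, 73, 45]): compare 94 with find_min([25, 97, 19, 73, 45])
find_min([25, 97, 19, 73, 45]): compare 25 with find_min([97, 19, 73, 45])
find_min([97, 19, 73, 45]): compare 97 with find_min([19, 73, 45])
find_min([19, 73, 45]): compare 19 with find_min([73, 45])
find_min([73, 45]): compare 73 with find_min([45])
find_min([45]) = 45  (base case)
Compare 73 with 45 -> 45
Compare 19 with 45 -> 19
Compare 97 with 19 -> 19
Compare 25 with 19 -> 19
Compare 94 with 19 -> 19
Compare 3 with 19 -> 3
Compare 9 with 3 -> 3

3


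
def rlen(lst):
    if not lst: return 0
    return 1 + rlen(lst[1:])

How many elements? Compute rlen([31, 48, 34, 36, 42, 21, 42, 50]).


rlen([31, 48, 34, 36, 42, 21, 42, 50]) = 1 + rlen([48, 34, 36, 42, 21, 42, 50])
rlen([48, 34, 36, 42, 21, 42, 50]) = 1 + rlen([34, 36, 42, 21, 42, 50])
rlen([34, 36, 42, 21, 42, 50]) = 1 + rlen([36, 42, 21, 42, 50])
rlen([36, 42, 21, 42, 50]) = 1 + rlen([42, 21, 42, 50])
rlen([42, 21, 42, 50]) = 1 + rlen([21, 42, 50])
rlen([21, 42, 50]) = 1 + rlen([42, 50])
rlen([42, 50]) = 1 + rlen([50])
rlen([50]) = 1 + rlen([])
rlen([]) = 0  (base case)
Unwinding: 1 + 1 + 1 + 1 + 1 + 1 + 1 + 1 + 0 = 8

8


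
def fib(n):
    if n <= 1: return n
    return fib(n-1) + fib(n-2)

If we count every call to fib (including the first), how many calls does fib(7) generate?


Let C(n) = total calls for fib(n)
C(0) = 1, C(1) = 1
C(2) = 1 + C(1) + C(0) = 1 + 1 + 1 = 3
C(3) = 1 + C(2) + C(1) = 1 + 3 + 1 = 5
C(4) = 1 + C(3) + C(2) = 1 + 5 + 3 = 9
C(5) = 1 + C(4) + C(3) = 1 + 9 + 5 = 15
C(6) = 1 + C(5) + C(4) = 1 + 15 + 9 = 25
C(7) = 1 + C(6) + C(5) = 1 + 25 + 15 = 41

41


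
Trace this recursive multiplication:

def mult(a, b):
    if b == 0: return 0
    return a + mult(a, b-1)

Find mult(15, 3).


mult(15, 3) = 15 + mult(15, 2)
mult(15, 2) = 15 + mult(15, 1)
mult(15, 1) = 15 + mult(15, 0)
mult(15, 0) = 0  (base case)
Total: 15 + 15 + 15 + 0 = 45

45


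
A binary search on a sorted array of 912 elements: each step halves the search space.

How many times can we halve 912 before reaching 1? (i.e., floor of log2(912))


912 / 2 = 456
456 / 2 = 228
228 / 2 = 114
114 / 2 = 57
57 / 2 = 28
28 / 2 = 14
14 / 2 = 7
7 / 2 = 3
3 / 2 = 1
Reached 1 after 9 halvings

9


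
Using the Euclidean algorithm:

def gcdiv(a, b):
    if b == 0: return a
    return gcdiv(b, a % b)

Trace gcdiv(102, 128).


gcdiv(102, 128) = gcdiv(128, 102)
gcdiv(128, 102) = gcdiv(102, 26)
gcdiv(102, 26) = gcdiv(26, 24)
gcdiv(26, 24) = gcdiv(24, 2)
gcdiv(24, 2) = gcdiv(2, 0)
gcdiv(2, 0) = 2  (base case)

2


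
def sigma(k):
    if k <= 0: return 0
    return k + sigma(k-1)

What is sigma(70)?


sigma(70)
= 70 + 69 + 68 + 67 + 66 + 65 + 64 + 63 + 62 + 61 + 60 + 59 + 58 + 57 + 56 + 55 + 54 + 53 + 52 + 51 + 50 + 49 + 48 + 47 + 46 + 45 + 44 + 43 + 42 + 41 + 40 + 39 + 38 + 37 + 36 + 35 + 34 + 33 + 32 + 31 + 30 + 29 + 28 + 27 + 26 + 25 + 24 + 23 + 22 + 21 + 20 + 19 + 18 + 17 + 16 + 15 + 14 + 13 + 12 + 11 + 10 + 9 + 8 + 7 + 6 + 5 + 4 + 3 + 2 + 1 + sigma(0)
= 70 + 69 + 68 + 67 + 66 + 65 + 64 + 63 + 62 + 61 + 60 + 59 + 58 + 57 + 56 + 55 + 54 + 53 + 52 + 51 + 50 + 49 + 48 + 47 + 46 + 45 + 44 + 43 + 42 + 41 + 40 + 39 + 38 + 37 + 36 + 35 + 34 + 33 + 32 + 31 + 30 + 29 + 28 + 27 + 26 + 25 + 24 + 23 + 22 + 21 + 20 + 19 + 18 + 17 + 16 + 15 + 14 + 13 + 12 + 11 + 10 + 9 + 8 + 7 + 6 + 5 + 4 + 3 + 2 + 1 + 0
= 2485

2485


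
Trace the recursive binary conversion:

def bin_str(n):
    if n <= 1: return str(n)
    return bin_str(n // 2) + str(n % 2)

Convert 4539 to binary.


bin_str(4539) = bin_str(2269) + '1'
bin_str(2269) = bin_str(1134) + '1'
bin_str(1134) = bin_str(567) + '0'
bin_str(567) = bin_str(283) + '1'
bin_str(283) = bin_str(141) + '1'
bin_str(141) = bin_str(70) + '1'
bin_str(70) = bin_str(35) + '0'
bin_str(35) = bin_str(17) + '1'
bin_str(17) = bin_str(8) + '1'
bin_str(8) = bin_str(4) + '0'
bin_str(4) = bin_str(2) + '0'
bin_str(2) = bin_str(1) + '0'
bin_str(1) = '1'  (base case)
Concatenating: '1' + '0' + '0' + '0' + '1' + '1' + '0' + '1' + '1' + '1' + '0' + '1' + '1' = '1000110111011'

1000110111011


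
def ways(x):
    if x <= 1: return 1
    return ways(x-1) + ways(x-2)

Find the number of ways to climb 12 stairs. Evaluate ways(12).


Building up from base cases:
ways(0) = 1
ways(1) = 1
ways(2) = ways(1) + ways(0) = 1 + 1 = 2
ways(3) = ways(2) + ways(1) = 2 + 1 = 3
ways(4) = ways(3) + ways(2) = 3 + 2 = 5
ways(5) = ways(4) + ways(3) = 5 + 3 = 8
ways(6) = ways(5) + ways(4) = 8 + 5 = 13
ways(7) = ways(6) + ways(5) = 13 + 8 = 21
ways(8) = ways(7) + ways(6) = 21 + 13 = 34
ways(9) = ways(8) + ways(7) = 34 + 21 = 55
ways(10) = ways(9) + ways(8) = 55 + 34 = 89
ways(11) = ways(10) + ways(9) = 89 + 55 = 144
ways(12) = ways(11) + ways(10) = 144 + 89 = 233

233


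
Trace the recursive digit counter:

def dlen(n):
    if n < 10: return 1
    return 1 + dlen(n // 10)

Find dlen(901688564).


dlen(901688564) = 1 + dlen(90168856)
dlen(90168856) = 1 + dlen(9016885)
dlen(9016885) = 1 + dlen(901688)
dlen(901688) = 1 + dlen(90168)
dlen(90168) = 1 + dlen(9016)
dlen(9016) = 1 + dlen(901)
dlen(901) = 1 + dlen(90)
dlen(90) = 1 + dlen(9)
dlen(9) = 1  (base case: 9 < 10)
Unwinding: 1 + 1 + 1 + 1 + 1 + 1 + 1 + 1 + 1 = 9

9


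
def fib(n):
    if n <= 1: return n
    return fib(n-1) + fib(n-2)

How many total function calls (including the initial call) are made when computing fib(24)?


Let C(n) = total calls for fib(n)
C(0) = 1, C(1) = 1
C(2) = 1 + C(1) + C(0) = 1 + 1 + 1 = 3
C(3) = 1 + C(2) + C(1) = 1 + 3 + 1 = 5
C(4) = 1 + C(3) + C(2) = 1 + 5 + 3 = 9
C(5) = 1 + C(4) + C(3) = 1 + 9 + 5 = 15
C(6) = 1 + C(5) + C(4) = 1 + 15 + 9 = 25
C(7) = 1 + C(6) + C(5) = 1 + 25 + 15 = 41
C(8) = 1 + C(7) + C(6) = 1 + 41 + 25 = 67
C(9) = 1 + C(8) + C(7) = 1 + 67 + 41 = 109
C(10) = 1 + C(9) + C(8) = 1 + 109 + 67 = 177
C(11) = 1 + C(10) + C(9) = 1 + 177 + 109 = 287
C(12) = 1 + C(11) + C(10) = 1 + 287 + 177 = 465
C(13) = 1 + C(12) + C(11) = 1 + 465 + 287 = 753
C(14) = 1 + C(13) + C(12) = 1 + 753 + 465 = 1219
C(15) = 1 + C(14) + C(13) = 1 + 1219 + 753 = 1973
C(16) = 1 + C(15) + C(14) = 1 + 1973 + 1219 = 3193
C(17) = 1 + C(16) + C(15) = 1 + 3193 + 1973 = 5167
C(18) = 1 + C(17) + C(16) = 1 + 5167 + 3193 = 8361
C(19) = 1 + C(18) + C(17) = 1 + 8361 + 5167 = 13529
C(20) = 1 + C(19) + C(18) = 1 + 13529 + 8361 = 21891
C(21) = 1 + C(20) + C(19) = 1 + 21891 + 13529 = 35421
C(22) = 1 + C(21) + C(20) = 1 + 35421 + 21891 = 57313
C(23) = 1 + C(22) + C(21) = 1 + 57313 + 35421 = 92735
C(24) = 1 + C(23) + C(22) = 1 + 92735 + 57313 = 150049

150049


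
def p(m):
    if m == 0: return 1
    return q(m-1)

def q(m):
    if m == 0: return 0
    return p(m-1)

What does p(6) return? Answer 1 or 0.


p(6) = q(5)
q(5) = p(4)
p(4) = q(3)
q(3) = p(2)
p(2) = q(1)
q(1) = p(0)
p(0) = 1  (base case)
Result: 1

1


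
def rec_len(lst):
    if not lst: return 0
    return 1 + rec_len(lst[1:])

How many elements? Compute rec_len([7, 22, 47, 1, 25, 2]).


rec_len([7, 22, 47, 1, 25, 2]) = 1 + rec_len([22, 47, 1, 25, 2])
rec_len([22, 47, 1, 25, 2]) = 1 + rec_len([47, 1, 25, 2])
rec_len([47, 1, 25, 2]) = 1 + rec_len([1, 25, 2])
rec_len([1, 25, 2]) = 1 + rec_len([25, 2])
rec_len([25, 2]) = 1 + rec_len([2])
rec_len([2]) = 1 + rec_len([])
rec_len([]) = 0  (base case)
Unwinding: 1 + 1 + 1 + 1 + 1 + 1 + 0 = 6

6


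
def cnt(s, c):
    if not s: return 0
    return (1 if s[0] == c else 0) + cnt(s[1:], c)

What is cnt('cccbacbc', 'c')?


s[0]='c' == 'c' -> 1
s[0]='c' == 'c' -> 1
s[0]='c' == 'c' -> 1
s[0]='b' != 'c' -> 0
s[0]='a' != 'c' -> 0
s[0]='c' == 'c' -> 1
s[0]='b' != 'c' -> 0
s[0]='c' == 'c' -> 1
Sum: 1 + 1 + 1 + 0 + 0 + 1 + 0 + 1 = 5

5


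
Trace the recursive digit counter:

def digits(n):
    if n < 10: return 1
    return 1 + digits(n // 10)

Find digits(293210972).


digits(293210972) = 1 + digits(29321097)
digits(29321097) = 1 + digits(2932109)
digits(2932109) = 1 + digits(293210)
digits(293210) = 1 + digits(29321)
digits(29321) = 1 + digits(2932)
digits(2932) = 1 + digits(293)
digits(293) = 1 + digits(29)
digits(29) = 1 + digits(2)
digits(2) = 1  (base case: 2 < 10)
Unwinding: 1 + 1 + 1 + 1 + 1 + 1 + 1 + 1 + 1 = 9

9


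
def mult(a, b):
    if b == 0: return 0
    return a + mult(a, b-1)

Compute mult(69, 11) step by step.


mult(69, 11) = 69 + mult(69, 10)
mult(69, 10) = 69 + mult(69, 9)
mult(69, 9) = 69 + mult(69, 8)
mult(69, 8) = 69 + mult(69, 7)
mult(69, 7) = 69 + mult(69, 6)
mult(69, 6) = 69 + mult(69, 5)
mult(69, 5) = 69 + mult(69, 4)
mult(69, 4) = 69 + mult(69, 3)
mult(69, 3) = 69 + mult(69, 2)
mult(69, 2) = 69 + mult(69, 1)
mult(69, 1) = 69 + mult(69, 0)
mult(69, 0) = 0  (base case)
Total: 69 + 69 + 69 + 69 + 69 + 69 + 69 + 69 + 69 + 69 + 69 + 0 = 759

759


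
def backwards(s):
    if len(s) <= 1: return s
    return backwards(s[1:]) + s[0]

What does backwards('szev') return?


backwards('szev') = backwards('zev') + 's'
backwards('zev') = backwards('ev') + 'z'
backwards('ev') = backwards('v') + 'e'
backwards('v') = 'v'  (base case)
Concatenating: 'v' + 'e' + 'z' + 's' = 'vezs'

vezs


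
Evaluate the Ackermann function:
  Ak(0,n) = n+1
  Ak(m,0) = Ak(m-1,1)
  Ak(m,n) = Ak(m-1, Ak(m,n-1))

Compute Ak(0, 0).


Ak(0, 0) = 1
Result: Ak(0, 0) = 1

1


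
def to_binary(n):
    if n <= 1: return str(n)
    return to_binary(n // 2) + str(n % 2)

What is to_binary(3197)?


to_binary(3197) = to_binary(1598) + '1'
to_binary(1598) = to_binary(799) + '0'
to_binary(799) = to_binary(399) + '1'
to_binary(399) = to_binary(199) + '1'
to_binary(199) = to_binary(99) + '1'
to_binary(99) = to_binary(49) + '1'
to_binary(49) = to_binary(24) + '1'
to_binary(24) = to_binary(12) + '0'
to_binary(12) = to_binary(6) + '0'
to_binary(6) = to_binary(3) + '0'
to_binary(3) = to_binary(1) + '1'
to_binary(1) = '1'  (base case)
Concatenating: '1' + '1' + '0' + '0' + '0' + '1' + '1' + '1' + '1' + '1' + '0' + '1' = '110001111101'

110001111101


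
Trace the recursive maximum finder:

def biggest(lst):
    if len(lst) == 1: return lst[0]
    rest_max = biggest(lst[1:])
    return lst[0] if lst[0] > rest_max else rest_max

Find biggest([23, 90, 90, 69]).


biggest([23, 90, 90, 69]): compare 23 with biggest([90, 90, 69])
biggest([90, 90, 69]): compare 90 with biggest([90, 69])
biggest([90, 69]): compare 90 with biggest([69])
biggest([69]) = 69  (base case)
Compare 90 with 69 -> 90
Compare 90 with 90 -> 90
Compare 23 with 90 -> 90

90


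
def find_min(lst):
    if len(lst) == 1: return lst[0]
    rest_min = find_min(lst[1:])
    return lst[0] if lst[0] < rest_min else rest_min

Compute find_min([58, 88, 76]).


find_min([58, 88, 76]): compare 58 with find_min([88, 76])
find_min([88, 76]): compare 88 with find_min([76])
find_min([76]) = 76  (base case)
Compare 88 with 76 -> 76
Compare 58 with 76 -> 58

58


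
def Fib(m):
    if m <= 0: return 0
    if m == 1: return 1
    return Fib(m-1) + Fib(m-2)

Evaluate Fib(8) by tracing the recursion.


Computing Fib(8) bottom-up:
Fib(0) = 0
Fib(1) = 1
Fib(2) = Fib(1) + Fib(0) = 1 + 0 = 1
Fib(3) = Fib(2) + Fib(1) = 1 + 1 = 2
Fib(4) = Fib(3) + Fib(2) = 2 + 1 = 3
Fib(5) = Fib(4) + Fib(3) = 3 + 2 = 5
Fib(6) = Fib(5) + Fib(4) = 5 + 3 = 8
Fib(7) = Fib(6) + Fib(5) = 8 + 5 = 13
Fib(8) = Fib(7) + Fib(6) = 13 + 8 = 21

21


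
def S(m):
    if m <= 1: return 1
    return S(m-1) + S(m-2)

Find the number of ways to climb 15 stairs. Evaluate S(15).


Building up from base cases:
S(0) = 1
S(1) = 1
S(2) = S(1) + S(0) = 1 + 1 = 2
S(3) = S(2) + S(1) = 2 + 1 = 3
S(4) = S(3) + S(2) = 3 + 2 = 5
S(5) = S(4) + S(3) = 5 + 3 = 8
S(6) = S(5) + S(4) = 8 + 5 = 13
S(7) = S(6) + S(5) = 13 + 8 = 21
S(8) = S(7) + S(6) = 21 + 13 = 34
S(9) = S(8) + S(7) = 34 + 21 = 55
S(10) = S(9) + S(8) = 55 + 34 = 89
S(11) = S(10) + S(9) = 89 + 55 = 144
S(12) = S(11) + S(10) = 144 + 89 = 233
S(13) = S(12) + S(11) = 233 + 144 = 377
S(14) = S(13) + S(12) = 377 + 233 = 610
S(15) = S(14) + S(13) = 610 + 377 = 987

987


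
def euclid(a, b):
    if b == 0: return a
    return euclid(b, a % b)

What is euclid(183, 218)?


euclid(183, 218) = euclid(218, 183)
euclid(218, 183) = euclid(183, 35)
euclid(183, 35) = euclid(35, 8)
euclid(35, 8) = euclid(8, 3)
euclid(8, 3) = euclid(3, 2)
euclid(3, 2) = euclid(2, 1)
euclid(2, 1) = euclid(1, 0)
euclid(1, 0) = 1  (base case)

1


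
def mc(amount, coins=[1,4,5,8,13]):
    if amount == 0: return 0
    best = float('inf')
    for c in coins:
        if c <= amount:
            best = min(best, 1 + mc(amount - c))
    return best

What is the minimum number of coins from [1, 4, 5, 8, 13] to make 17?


Building up with DP:
mc(0) = 0
mc(1) = min(1+mc(0)=1+0=1) = 1
mc(2) = min(1+mc(1)=1+1=2) = 2
mc(3) = min(1+mc(2)=1+2=3) = 3
mc(4) = min(1+mc(3)=1+3=4, 1+mc(0)=1+0=1) = 1
mc(5) = min(1+mc(4)=1+1=2, 1+mc(1)=1+1=2, 1+mc(0)=1+0=1) = 1
mc(6) = min(1+mc(5)=1+1=2, 1+mc(2)=1+2=3, 1+mc(1)=1+1=2) = 2
mc(7) = min(1+mc(6)=1+2=3, 1+mc(3)=1+3=4, 1+mc(2)=1+2=3) = 3
mc(8) = min(1+mc(7)=1+3=4, 1+mc(4)=1+1=2, 1+mc(3)=1+3=4, 1+mc(0)=1+0=1) = 1
mc(9) = min(1+mc(8)=1+1=2, 1+mc(5)=1+1=2, 1+mc(4)=1+1=2, 1+mc(1)=1+1=2) = 2
mc(10) = min(1+mc(9)=1+2=3, 1+mc(6)=1+2=3, 1+mc(5)=1+1=2, 1+mc(2)=1+2=3) = 2
mc(11) = min(1+mc(10)=1+2=3, 1+mc(7)=1+3=4, 1+mc(6)=1+2=3, 1+mc(3)=1+3=4) = 3
mc(12) = min(1+mc(11)=1+3=4, 1+mc(8)=1+1=2, 1+mc(7)=1+3=4, 1+mc(4)=1+1=2) = 2
mc(13) = min(1+mc(12)=1+2=3, 1+mc(9)=1+2=3, 1+mc(8)=1+1=2, 1+mc(5)=1+1=2, 1+mc(0)=1+0=1) = 1
mc(14) = min(1+mc(13)=1+1=2, 1+mc(10)=1+2=3, 1+mc(9)=1+2=3, 1+mc(6)=1+2=3, 1+mc(1)=1+1=2) = 2
mc(15) = min(1+mc(14)=1+2=3, 1+mc(11)=1+3=4, 1+mc(10)=1+2=3, 1+mc(7)=1+3=4, 1+mc(2)=1+2=3) = 3
mc(16) = min(1+mc(15)=1+3=4, 1+mc(12)=1+2=3, 1+mc(11)=1+3=4, 1+mc(8)=1+1=2, 1+mc(3)=1+3=4) = 2
mc(17) = min(1+mc(16)=1+2=3, 1+mc(13)=1+1=2, 1+mc(12)=1+2=3, 1+mc(9)=1+2=3, 1+mc(4)=1+1=2) = 2

2
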